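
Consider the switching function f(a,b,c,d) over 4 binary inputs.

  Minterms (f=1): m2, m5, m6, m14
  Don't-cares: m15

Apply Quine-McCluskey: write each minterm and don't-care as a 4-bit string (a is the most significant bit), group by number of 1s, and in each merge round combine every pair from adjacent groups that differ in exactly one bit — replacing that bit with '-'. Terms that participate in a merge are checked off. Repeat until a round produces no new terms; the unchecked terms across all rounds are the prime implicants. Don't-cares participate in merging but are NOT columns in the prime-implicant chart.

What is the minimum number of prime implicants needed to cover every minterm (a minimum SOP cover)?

Round 0: 0010✓ 0101 0110✓ 1110✓ 1111✓
Round 1: -110 0-10 111-
PIs = {-110, 0-10, 0101, 111-}
Coverage chart:
  m2: 0-10 ←essential
  m5: 0101 ←essential
  m6: -110,0-10
  m14: -110,111-
Essential: 0-10, 0101
Petrick residual → -110
Min cover (3 terms): bcd' + a'cd' + a'bc'd

3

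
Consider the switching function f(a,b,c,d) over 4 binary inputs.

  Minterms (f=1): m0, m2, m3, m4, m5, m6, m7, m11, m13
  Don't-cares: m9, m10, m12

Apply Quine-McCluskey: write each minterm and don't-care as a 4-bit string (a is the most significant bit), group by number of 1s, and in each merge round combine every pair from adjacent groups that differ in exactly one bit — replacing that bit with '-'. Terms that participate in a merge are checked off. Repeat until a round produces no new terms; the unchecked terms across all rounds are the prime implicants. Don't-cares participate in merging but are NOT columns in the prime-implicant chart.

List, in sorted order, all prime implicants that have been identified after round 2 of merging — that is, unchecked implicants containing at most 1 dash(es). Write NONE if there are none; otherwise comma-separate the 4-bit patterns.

Round 0: 0000✓ 0010✓ 0011✓ 0100✓ 0101✓ 0110✓ 0111✓ 1001✓ 1010✓ 1011✓ 1100✓ 1101✓
Round 1: -010✓ -011✓ -100✓ -101✓ 0-00✓ 0-10✓ 0-11✓ 00-0✓ 001-✓ 01-0✓ 01-1✓ 010-✓ 011-✓ 1-01 10-1 101-✓ 110-✓
Round 2: -01- -10- 0--0 0-1- 01--
PIs = {-01-, -10-, 0--0, 0-1-, 01--, 1-01, 10-1}

1-01, 10-1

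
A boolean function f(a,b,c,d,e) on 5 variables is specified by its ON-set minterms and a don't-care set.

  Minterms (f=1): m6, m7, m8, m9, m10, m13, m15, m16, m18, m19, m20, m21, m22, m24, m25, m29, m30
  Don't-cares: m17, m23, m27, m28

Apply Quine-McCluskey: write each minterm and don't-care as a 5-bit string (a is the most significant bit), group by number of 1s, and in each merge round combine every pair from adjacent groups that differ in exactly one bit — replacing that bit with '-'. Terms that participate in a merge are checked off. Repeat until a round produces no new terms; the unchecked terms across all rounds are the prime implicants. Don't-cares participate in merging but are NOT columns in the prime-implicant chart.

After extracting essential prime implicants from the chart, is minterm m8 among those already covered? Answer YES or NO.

YES

[col 0] 00110*, 00111*, 01000*, 01001*, 01010*, 01101*, 01111*, 10000*, 10001*, 10010*, 10011*, 10100*, 10101*, 10110*, 10111*, 11000*, 11001*, 11011*, 11100*, 11101*, 11110*
[col 1] -0110*, -0111*, -1000*, -1001*, -1101*, 0-111, 0011-*, 01-01*, 010-0, 0100-*, 011-1, 1-000*, 1-001*, 1-011*, 1-100*, 1-101*, 1-110*, 10-00*, 10-01*, 10-10*, 10-11*, 100-0*, 100-1*, 1000-*, 1001-*, 101-0*, 101-1*, 1010-*, 1011-*, 11-00*, 11-01*, 110-1*, 1100-*, 111-0*, 1110-*
[col 2] -011-, -1-01, -100-, 1--00*, 1--01*, 1-0-1, 1-00-*, 1-1-0, 1-10-*, 10--0*, 10--1*, 10-0-*, 10-1-*, 100--*, 101--*, 11-0-*
[col 3] 1--0-, 10---
Prime implicants: -011-, -1-01, -100-, 0-111, 010-0, 011-1, 1--0-, 1-0-1, 1-1-0, 10---
PI chart (minterm → PIs covering it):
  6 | -011-  (sole → essential)
  7 | -011-,0-111
  8 | -100-,010-0
  9 | -1-01,-100-
  10 | 010-0  (sole → essential)
  13 | -1-01,011-1
  15 | 0-111,011-1
  16 | 1--0-,10---
  18 | 10---  (sole → essential)
  19 | 1-0-1,10---
  20 | 1--0-,1-1-0,10---
  21 | 1--0-,10---
  22 | -011-,1-1-0,10---
  24 | -100-,1--0-
  25 | -1-01,-100-,1--0-,1-0-1
  29 | -1-01,1--0-
  30 | 1-1-0  (sole → essential)
Essential prime implicants: -011-, 010-0, 1-1-0, 10---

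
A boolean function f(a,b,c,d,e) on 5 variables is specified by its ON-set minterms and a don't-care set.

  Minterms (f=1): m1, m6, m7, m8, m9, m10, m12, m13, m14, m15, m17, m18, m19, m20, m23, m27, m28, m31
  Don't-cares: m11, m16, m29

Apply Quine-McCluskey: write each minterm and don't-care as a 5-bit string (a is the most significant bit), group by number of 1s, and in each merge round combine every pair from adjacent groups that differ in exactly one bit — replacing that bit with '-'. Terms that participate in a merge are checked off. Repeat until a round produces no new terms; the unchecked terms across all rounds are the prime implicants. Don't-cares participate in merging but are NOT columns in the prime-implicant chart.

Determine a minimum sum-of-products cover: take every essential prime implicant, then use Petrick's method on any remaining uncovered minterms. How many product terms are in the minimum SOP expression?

6

[col 0] 00001*, 00110*, 00111*, 01000*, 01001*, 01010*, 01011*, 01100*, 01101*, 01110*, 01111*, 10000*, 10001*, 10010*, 10011*, 10100*, 10111*, 11011*, 11100*, 11101*, 11111*
[col 1] -0001, -0111*, -1011*, -1100*, -1101*, -1111*, 0-001, 0-110*, 0-111*, 0011-*, 01-00*, 01-01*, 01-10*, 01-11*, 010-0*, 010-1*, 0100-*, 0101-*, 011-0*, 011-1*, 0110-*, 0111-*, 1-011*, 1-100, 1-111*, 10-00, 10-11*, 100-0*, 100-1*, 1000-*, 1001-*, 11-11*, 111-1*, 1110-*
[col 2] --111, -1-11, -11-1, -110-, 0-11-, 01--0*, 01--1*, 01-0-*, 01-1-*, 010--*, 011--*, 1--11, 100--
[col 3] 01---
Prime implicants: --111, -0001, -1-11, -11-1, -110-, 0-001, 0-11-, 01---, 1--11, 1-100, 10-00, 100--
PI chart (minterm → PIs covering it):
  1 | -0001,0-001
  6 | 0-11-  (sole → essential)
  7 | --111,0-11-
  8 | 01---  (sole → essential)
  9 | 0-001,01---
  10 | 01---  (sole → essential)
  12 | -110-,01---
  13 | -11-1,-110-,01---
  14 | 0-11-,01---
  15 | --111,-1-11,-11-1,0-11-,01---
  17 | -0001,100--
  18 | 100--  (sole → essential)
  19 | 1--11,100--
  20 | 1-100,10-00
  23 | --111,1--11
  27 | -1-11,1--11
  28 | -110-,1-100
  31 | --111,-1-11,-11-1,1--11
Essential prime implicants: 0-11-, 01---, 100--
Petrick residual → -0001, 1--11, 1-100
Minimum SOP uses 6 PIs: b'c'd'e + a'cd + a'b + ade + acd'e' + ab'c'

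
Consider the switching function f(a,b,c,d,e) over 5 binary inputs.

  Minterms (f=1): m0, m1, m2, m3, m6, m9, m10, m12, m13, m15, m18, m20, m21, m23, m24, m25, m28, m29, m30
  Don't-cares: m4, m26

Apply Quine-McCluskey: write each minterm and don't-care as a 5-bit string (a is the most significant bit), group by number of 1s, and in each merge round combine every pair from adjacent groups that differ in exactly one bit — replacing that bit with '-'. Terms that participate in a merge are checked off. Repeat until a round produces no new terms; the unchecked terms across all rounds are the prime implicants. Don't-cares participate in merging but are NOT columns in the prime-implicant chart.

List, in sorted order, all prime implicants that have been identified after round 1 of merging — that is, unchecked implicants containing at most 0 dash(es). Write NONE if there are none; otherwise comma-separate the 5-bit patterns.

NONE

size-2^0 implicants → 00000(✓)  00001(✓)  00010(✓)  00011(✓)  00100(✓)  00110(✓)  01001(✓)  01010(✓)  01100(✓)  01101(✓)  01111(✓)  10010(✓)  10100(✓)  10101(✓)  10111(✓)  11000(✓)  11001(✓)  11010(✓)  11100(✓)  11101(✓)  11110(✓)
size-2^1 implicants → -0010(✓)  -0100(✓)  -1001(✓)  -1010(✓)  -1100(✓)  -1101(✓)  0-001  0-010(✓)  0-100(✓)  00-00(✓)  00-10(✓)  000-0(✓)  000-1(✓)  0000-(✓)  0001-(✓)  001-0(✓)  01-01(✓)  011-1  0110-(✓)  1-010(✓)  1-100(✓)  1-101(✓)  101-1  1010-(✓)  11-00(✓)  11-01(✓)  11-10(✓)  110-0(✓)  1100-(✓)  111-0(✓)  1110-(✓)
size-2^2 implicants → --010  --100  -1-01  -110-  00--0  000--  1-10-  11--0  11-0-
Unchecked terms (primes): --010, --100, -1-01, -110-, 0-001, 00--0, 000--, 011-1, 1-10-, 101-1, 11--0, 11-0-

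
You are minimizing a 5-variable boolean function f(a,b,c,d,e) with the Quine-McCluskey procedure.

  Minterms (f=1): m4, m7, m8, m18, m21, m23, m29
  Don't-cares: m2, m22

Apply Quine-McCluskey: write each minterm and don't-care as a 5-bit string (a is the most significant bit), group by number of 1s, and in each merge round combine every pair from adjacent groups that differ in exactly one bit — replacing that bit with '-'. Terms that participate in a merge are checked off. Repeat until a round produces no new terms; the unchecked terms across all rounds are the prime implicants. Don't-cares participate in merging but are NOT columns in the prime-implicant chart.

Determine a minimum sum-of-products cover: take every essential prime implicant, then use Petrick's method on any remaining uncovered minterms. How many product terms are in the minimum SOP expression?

size-2^0 implicants → 00010(✓)  00100  00111(✓)  01000  10010(✓)  10101(✓)  10110(✓)  10111(✓)  11101(✓)
size-2^1 implicants → -0010  -0111  1-101  10-10  101-1  1011-
Unchecked terms (primes): -0010, -0111, 00100, 01000, 1-101, 10-10, 101-1, 1011-
Minterm coverage:
  m4 ⊆ 00100 [E]
  m7 ⊆ -0111 [E]
  m8 ⊆ 01000 [E]
  m18 ⊆ -0010,10-10
  m21 ⊆ 1-101,101-1
  m23 ⊆ -0111,101-1,1011-
  m29 ⊆ 1-101 [E]
E = {-0111, 00100, 01000, 1-101}
Petrick residual → -0010
Cover = b'c'de' + b'cde + a'b'cd'e' + a'bc'd'e' + acd'e  |cover|=5

5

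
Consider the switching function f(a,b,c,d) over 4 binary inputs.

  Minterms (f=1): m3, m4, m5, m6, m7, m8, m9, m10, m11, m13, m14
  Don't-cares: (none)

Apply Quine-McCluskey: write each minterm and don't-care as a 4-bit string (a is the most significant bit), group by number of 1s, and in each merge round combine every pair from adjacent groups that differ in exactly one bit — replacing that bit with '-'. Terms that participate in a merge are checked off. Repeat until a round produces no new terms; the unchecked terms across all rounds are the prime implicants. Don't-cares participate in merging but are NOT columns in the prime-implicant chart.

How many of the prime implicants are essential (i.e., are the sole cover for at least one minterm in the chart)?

size-2^0 implicants → 0011(✓)  0100(✓)  0101(✓)  0110(✓)  0111(✓)  1000(✓)  1001(✓)  1010(✓)  1011(✓)  1101(✓)  1110(✓)
size-2^1 implicants → -011  -101  -110  0-11  01-0(✓)  01-1(✓)  010-(✓)  011-(✓)  1-01  1-10  10-0(✓)  10-1(✓)  100-(✓)  101-(✓)
size-2^2 implicants → 01--  10--
Unchecked terms (primes): -011, -101, -110, 0-11, 01--, 1-01, 1-10, 10--
Minterm coverage:
  m3 ⊆ -011,0-11
  m4 ⊆ 01-- [E]
  m5 ⊆ -101,01--
  m6 ⊆ -110,01--
  m7 ⊆ 0-11,01--
  m8 ⊆ 10-- [E]
  m9 ⊆ 1-01,10--
  m10 ⊆ 1-10,10--
  m11 ⊆ -011,10--
  m13 ⊆ -101,1-01
  m14 ⊆ -110,1-10
E = {01--, 10--}

2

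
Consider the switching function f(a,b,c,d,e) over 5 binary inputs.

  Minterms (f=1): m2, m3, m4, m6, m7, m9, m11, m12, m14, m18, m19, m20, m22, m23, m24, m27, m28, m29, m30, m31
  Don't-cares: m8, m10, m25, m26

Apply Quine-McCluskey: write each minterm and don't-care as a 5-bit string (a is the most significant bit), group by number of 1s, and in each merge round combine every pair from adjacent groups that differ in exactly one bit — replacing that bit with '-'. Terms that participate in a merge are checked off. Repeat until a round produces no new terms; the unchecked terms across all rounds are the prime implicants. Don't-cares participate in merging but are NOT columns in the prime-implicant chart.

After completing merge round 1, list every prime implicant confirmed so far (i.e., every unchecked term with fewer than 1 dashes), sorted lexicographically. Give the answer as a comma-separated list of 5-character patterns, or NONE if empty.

NONE

[col 0] 00010*, 00011*, 00100*, 00110*, 00111*, 01000*, 01001*, 01010*, 01011*, 01100*, 01110*, 10010*, 10011*, 10100*, 10110*, 10111*, 11000*, 11001*, 11010*, 11011*, 11100*, 11101*, 11110*, 11111*
[col 1] -0010*, -0011*, -0100*, -0110*, -0111*, -1000*, -1001*, -1010*, -1011*, -1100*, -1110*, 0-010*, 0-011*, 0-100*, 0-110*, 00-10*, 00-11*, 0001-*, 001-0*, 0011-*, 01-00*, 01-10*, 010-0*, 010-1*, 0100-*, 0101-*, 011-0*, 1-010*, 1-011*, 1-100*, 1-110*, 1-111*, 10-10*, 10-11*, 1001-*, 101-0*, 1011-*, 11-00*, 11-01*, 11-10*, 11-11*, 110-0*, 110-1*, 1100-*, 1101-*, 111-0*, 111-1*, 1110-*, 1111-*
[col 2] --010*, --011*, --100*, --110*, -0-10*, -0-11*, -001-*, -01-0*, -011-*, -1-00*, -1-10*, -10-0*, -10-1*, -100-*, -101-*, -11-0*, 0--10*, 0-01-*, 0-1-0*, 00-1-*, 01--0*, 010--*, 1--10*, 1--11*, 1-01-*, 1-1-0*, 1-11-*, 10-1-*, 11--0*, 11--1*, 11-0-*, 11-1-*, 110--*, 111--*
[col 3] ---10, --01-, --1-0, -0-1-, -1--0, -10--, 1--1-, 11---
Prime implicants: ---10, --01-, --1-0, -0-1-, -1--0, -10--, 1--1-, 11---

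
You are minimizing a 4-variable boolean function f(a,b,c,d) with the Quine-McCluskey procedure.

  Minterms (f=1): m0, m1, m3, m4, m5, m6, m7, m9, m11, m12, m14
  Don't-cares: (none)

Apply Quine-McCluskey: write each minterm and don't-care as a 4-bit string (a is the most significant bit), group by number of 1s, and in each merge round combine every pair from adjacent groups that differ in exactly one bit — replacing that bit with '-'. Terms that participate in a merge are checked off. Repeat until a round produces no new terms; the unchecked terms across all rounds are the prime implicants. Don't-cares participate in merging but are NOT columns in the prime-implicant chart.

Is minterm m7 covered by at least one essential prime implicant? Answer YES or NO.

Round 0: 0000✓ 0001✓ 0011✓ 0100✓ 0101✓ 0110✓ 0111✓ 1001✓ 1011✓ 1100✓ 1110✓
Round 1: -001✓ -011✓ -100✓ -110✓ 0-00✓ 0-01✓ 0-11✓ 00-1✓ 000-✓ 01-0✓ 01-1✓ 010-✓ 011-✓ 10-1✓ 11-0✓
Round 2: -0-1 -1-0 0--1 0-0- 01--
PIs = {-0-1, -1-0, 0--1, 0-0-, 01--}
Coverage chart:
  m0: 0-0- ←essential
  m1: -0-1,0--1,0-0-
  m3: -0-1,0--1
  m4: -1-0,0-0-,01--
  m5: 0--1,0-0-,01--
  m6: -1-0,01--
  m7: 0--1,01--
  m9: -0-1 ←essential
  m11: -0-1 ←essential
  m12: -1-0 ←essential
  m14: -1-0 ←essential
Essential: -0-1, -1-0, 0-0-

NO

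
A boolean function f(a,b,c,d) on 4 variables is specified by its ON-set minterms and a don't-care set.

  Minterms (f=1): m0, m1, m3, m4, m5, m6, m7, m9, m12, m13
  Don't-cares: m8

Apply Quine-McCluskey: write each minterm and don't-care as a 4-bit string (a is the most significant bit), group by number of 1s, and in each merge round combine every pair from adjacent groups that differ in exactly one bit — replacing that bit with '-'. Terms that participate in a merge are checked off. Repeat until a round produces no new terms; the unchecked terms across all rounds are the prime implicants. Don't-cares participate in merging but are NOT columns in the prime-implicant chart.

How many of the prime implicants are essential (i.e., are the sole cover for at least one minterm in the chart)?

3

Round 0: 0000✓ 0001✓ 0011✓ 0100✓ 0101✓ 0110✓ 0111✓ 1000✓ 1001✓ 1100✓ 1101✓
Round 1: -000✓ -001✓ -100✓ -101✓ 0-00✓ 0-01✓ 0-11✓ 00-1✓ 000-✓ 01-0✓ 01-1✓ 010-✓ 011-✓ 1-00✓ 1-01✓ 100-✓ 110-✓
Round 2: --00✓ --01✓ -00-✓ -10-✓ 0--1 0-0-✓ 01-- 1-0-✓
Round 3: --0-
PIs = {--0-, 0--1, 01--}
Coverage chart:
  m0: --0- ←essential
  m1: --0-,0--1
  m3: 0--1 ←essential
  m4: --0-,01--
  m5: --0-,0--1,01--
  m6: 01-- ←essential
  m7: 0--1,01--
  m9: --0- ←essential
  m12: --0- ←essential
  m13: --0- ←essential
Essential: --0-, 0--1, 01--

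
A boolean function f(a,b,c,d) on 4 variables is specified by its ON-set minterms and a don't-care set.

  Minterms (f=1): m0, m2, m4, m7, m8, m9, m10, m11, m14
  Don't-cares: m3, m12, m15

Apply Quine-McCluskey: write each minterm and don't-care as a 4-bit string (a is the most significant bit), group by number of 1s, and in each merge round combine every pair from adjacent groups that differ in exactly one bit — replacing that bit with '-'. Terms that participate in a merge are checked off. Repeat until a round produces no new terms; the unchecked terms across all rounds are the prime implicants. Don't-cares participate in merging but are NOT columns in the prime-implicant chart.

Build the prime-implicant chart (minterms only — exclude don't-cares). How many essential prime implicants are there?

[col 0] 0000*, 0010*, 0011*, 0100*, 0111*, 1000*, 1001*, 1010*, 1011*, 1100*, 1110*, 1111*
[col 1] -000*, -010*, -011*, -100*, -111*, 0-00*, 0-11*, 00-0*, 001-*, 1-00*, 1-10*, 1-11*, 10-0*, 10-1*, 100-*, 101-*, 11-0*, 111-*
[col 2] --00, --11, -0-0, -01-, 1--0, 1-1-, 10--
Prime implicants: --00, --11, -0-0, -01-, 1--0, 1-1-, 10--
PI chart (minterm → PIs covering it):
  0 | --00,-0-0
  2 | -0-0,-01-
  4 | --00  (sole → essential)
  7 | --11  (sole → essential)
  8 | --00,-0-0,1--0,10--
  9 | 10--  (sole → essential)
  10 | -0-0,-01-,1--0,1-1-,10--
  11 | --11,-01-,1-1-,10--
  14 | 1--0,1-1-
Essential prime implicants: --00, --11, 10--

3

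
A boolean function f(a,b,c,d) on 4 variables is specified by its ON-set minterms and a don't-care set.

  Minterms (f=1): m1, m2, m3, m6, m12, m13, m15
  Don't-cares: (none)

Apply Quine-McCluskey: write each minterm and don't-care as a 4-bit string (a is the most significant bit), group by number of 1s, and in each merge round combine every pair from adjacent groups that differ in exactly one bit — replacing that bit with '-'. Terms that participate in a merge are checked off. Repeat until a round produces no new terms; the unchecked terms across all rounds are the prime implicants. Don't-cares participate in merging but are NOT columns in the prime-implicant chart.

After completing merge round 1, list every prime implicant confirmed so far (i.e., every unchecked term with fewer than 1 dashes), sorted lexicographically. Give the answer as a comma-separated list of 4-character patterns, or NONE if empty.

[col 0] 0001*, 0010*, 0011*, 0110*, 1100*, 1101*, 1111*
[col 1] 0-10, 00-1, 001-, 11-1, 110-
Prime implicants: 0-10, 00-1, 001-, 11-1, 110-

NONE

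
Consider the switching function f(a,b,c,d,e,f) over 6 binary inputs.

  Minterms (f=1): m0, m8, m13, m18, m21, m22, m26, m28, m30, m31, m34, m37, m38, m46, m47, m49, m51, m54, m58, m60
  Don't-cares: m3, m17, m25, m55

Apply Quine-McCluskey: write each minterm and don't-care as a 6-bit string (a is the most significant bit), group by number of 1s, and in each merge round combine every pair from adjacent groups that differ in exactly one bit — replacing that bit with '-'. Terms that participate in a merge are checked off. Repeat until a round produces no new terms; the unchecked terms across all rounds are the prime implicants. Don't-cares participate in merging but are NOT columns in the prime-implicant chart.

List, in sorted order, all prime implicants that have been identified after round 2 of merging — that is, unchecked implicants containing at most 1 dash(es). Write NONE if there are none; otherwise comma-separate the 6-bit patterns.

-10001, -10110, -11010, -11100, 00-000, 000011, 001101, 01-001, 010-01, 0111-0, 01111-, 1-0110, 10-110, 100-10, 100101, 10111-, 110-11, 1100-1, 11011-

size-2^0 implicants → 000000(✓)  000011  001000(✓)  001101  010001(✓)  010010(✓)  010101(✓)  010110(✓)  011001(✓)  011010(✓)  011100(✓)  011110(✓)  011111(✓)  100010(✓)  100101  100110(✓)  101110(✓)  101111(✓)  110001(✓)  110011(✓)  110110(✓)  110111(✓)  111010(✓)  111100(✓)
size-2^1 implicants → -10001  -10110  -11010  -11100  00-000  01-001  01-010(✓)  01-110(✓)  010-01  010-10(✓)  011-10(✓)  0111-0  01111-  1-0110  10-110  100-10  10111-  110-11  1100-1  11011-
size-2^2 implicants → 01--10
Unchecked terms (primes): -10001, -10110, -11010, -11100, 00-000, 000011, 001101, 01--10, 01-001, 010-01, 0111-0, 01111-, 1-0110, 10-110, 100-10, 100101, 10111-, 110-11, 1100-1, 11011-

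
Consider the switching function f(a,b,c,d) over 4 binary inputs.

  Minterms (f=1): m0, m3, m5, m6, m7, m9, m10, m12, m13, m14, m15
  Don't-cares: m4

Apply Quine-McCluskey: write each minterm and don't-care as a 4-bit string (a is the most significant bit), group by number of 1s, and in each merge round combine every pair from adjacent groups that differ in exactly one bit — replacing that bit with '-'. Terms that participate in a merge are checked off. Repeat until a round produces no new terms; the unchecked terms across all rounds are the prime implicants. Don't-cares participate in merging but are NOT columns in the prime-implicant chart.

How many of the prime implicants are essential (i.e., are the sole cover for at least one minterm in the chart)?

Round 0: 0000✓ 0011✓ 0100✓ 0101✓ 0110✓ 0111✓ 1001✓ 1010✓ 1100✓ 1101✓ 1110✓ 1111✓
Round 1: -100✓ -101✓ -110✓ -111✓ 0-00 0-11 01-0✓ 01-1✓ 010-✓ 011-✓ 1-01 1-10 11-0✓ 11-1✓ 110-✓ 111-✓
Round 2: -1-0✓ -1-1✓ -10-✓ -11-✓ 01--✓ 11--✓
Round 3: -1--
PIs = {-1--, 0-00, 0-11, 1-01, 1-10}
Coverage chart:
  m0: 0-00 ←essential
  m3: 0-11 ←essential
  m5: -1-- ←essential
  m6: -1-- ←essential
  m7: -1--,0-11
  m9: 1-01 ←essential
  m10: 1-10 ←essential
  m12: -1-- ←essential
  m13: -1--,1-01
  m14: -1--,1-10
  m15: -1-- ←essential
Essential: -1--, 0-00, 0-11, 1-01, 1-10

5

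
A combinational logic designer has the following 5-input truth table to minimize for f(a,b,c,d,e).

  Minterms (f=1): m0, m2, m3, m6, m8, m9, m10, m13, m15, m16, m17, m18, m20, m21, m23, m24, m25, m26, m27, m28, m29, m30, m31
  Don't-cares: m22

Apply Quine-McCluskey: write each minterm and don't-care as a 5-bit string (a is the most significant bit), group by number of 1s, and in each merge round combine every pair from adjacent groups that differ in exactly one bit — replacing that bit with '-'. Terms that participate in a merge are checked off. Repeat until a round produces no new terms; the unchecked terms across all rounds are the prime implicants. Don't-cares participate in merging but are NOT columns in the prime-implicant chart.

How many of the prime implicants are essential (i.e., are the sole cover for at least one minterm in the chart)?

7

Round 0: 00000✓ 00010✓ 00011✓ 00110✓ 01000✓ 01001✓ 01010✓ 01101✓ 01111✓ 10000✓ 10001✓ 10010✓ 10100✓ 10101✓ 10110✓ 10111✓ 11000✓ 11001✓ 11010✓ 11011✓ 11100✓ 11101✓ 11110✓ 11111✓
Round 1: -0000✓ -0010✓ -0110✓ -1000✓ -1001✓ -1010✓ -1101✓ -1111✓ 0-000✓ 0-010✓ 00-10✓ 000-0✓ 0001- 01-01✓ 010-0✓ 0100-✓ 011-1✓ 1-000✓ 1-001✓ 1-010✓ 1-100✓ 1-101✓ 1-110✓ 1-111✓ 10-00✓ 10-01✓ 10-10✓ 100-0✓ 1000-✓ 101-0✓ 101-1✓ 1010-✓ 1011-✓ 11-00✓ 11-01✓ 11-10✓ 11-11✓ 110-0✓ 110-1✓ 1100-✓ 1101-✓ 111-0✓ 111-1✓ 1110-✓ 1111-✓
Round 2: --000✓ --010✓ -0-10 -00-0✓ -1-01 -10-0✓ -100- -11-1 0-0-0✓ 1--00✓ 1--01✓ 1--10✓ 1-0-0✓ 1-00-✓ 1-1-0✓ 1-1-1✓ 1-10-✓ 1-11-✓ 10--0✓ 10-0-✓ 101--✓ 11--0✓ 11--1✓ 11-0-✓ 11-1-✓ 110--✓ 111--✓
Round 3: --0-0 1---0 1--0- 1-1-- 11---
PIs = {--0-0, -0-10, -1-01, -100-, -11-1, 0001-, 1---0, 1--0-, 1-1--, 11---}
Coverage chart:
  m0: --0-0 ←essential
  m2: --0-0,-0-10,0001-
  m3: 0001- ←essential
  m6: -0-10 ←essential
  m8: --0-0,-100-
  m9: -1-01,-100-
  m10: --0-0 ←essential
  m13: -1-01,-11-1
  m15: -11-1 ←essential
  m16: --0-0,1---0,1--0-
  m17: 1--0- ←essential
  m18: --0-0,-0-10,1---0
  m20: 1---0,1--0-,1-1--
  m21: 1--0-,1-1--
  m23: 1-1-- ←essential
  m24: --0-0,-100-,1---0,1--0-,11---
  m25: -1-01,-100-,1--0-,11---
  m26: --0-0,1---0,11---
  m27: 11--- ←essential
  m28: 1---0,1--0-,1-1--,11---
  m29: -1-01,-11-1,1--0-,1-1--,11---
  m30: 1---0,1-1--,11---
  m31: -11-1,1-1--,11---
Essential: --0-0, -0-10, -11-1, 0001-, 1--0-, 1-1--, 11---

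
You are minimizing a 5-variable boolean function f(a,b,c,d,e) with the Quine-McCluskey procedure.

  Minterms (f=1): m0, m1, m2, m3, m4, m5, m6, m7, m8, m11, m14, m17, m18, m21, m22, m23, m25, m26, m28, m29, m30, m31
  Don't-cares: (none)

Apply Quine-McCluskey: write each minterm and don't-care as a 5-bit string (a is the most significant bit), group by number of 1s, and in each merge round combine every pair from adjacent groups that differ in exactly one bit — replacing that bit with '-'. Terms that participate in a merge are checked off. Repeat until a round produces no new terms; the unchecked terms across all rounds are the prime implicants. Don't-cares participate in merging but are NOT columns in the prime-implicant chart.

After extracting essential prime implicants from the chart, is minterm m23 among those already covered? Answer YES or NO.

NO

[col 0] 00000*, 00001*, 00010*, 00011*, 00100*, 00101*, 00110*, 00111*, 01000*, 01011*, 01110*, 10001*, 10010*, 10101*, 10110*, 10111*, 11001*, 11010*, 11100*, 11101*, 11110*, 11111*
[col 1] -0001*, -0010*, -0101*, -0110*, -0111*, -1110*, 0-000, 0-011, 0-110*, 00-00*, 00-01*, 00-10*, 00-11*, 000-0*, 000-1*, 0000-*, 0001-*, 001-0*, 001-1*, 0010-*, 0011-*, 1-001*, 1-010*, 1-101*, 1-110*, 1-111*, 10-01*, 10-10*, 101-1*, 1011-*, 11-01*, 11-10*, 111-0*, 111-1*, 1110-*, 1111-*
[col 2] --110, -0-01, -0-10, -01-1, -011-, 00--0*, 00--1*, 00-0-*, 00-1-*, 000--*, 001--*, 1--01, 1--10, 1-1-1, 1-11-, 111--
[col 3] 00---
Prime implicants: --110, -0-01, -0-10, -01-1, -011-, 0-000, 0-011, 00---, 1--01, 1--10, 1-1-1, 1-11-, 111--
PI chart (minterm → PIs covering it):
  0 | 0-000,00---
  1 | -0-01,00---
  2 | -0-10,00---
  3 | 0-011,00---
  4 | 00---  (sole → essential)
  5 | -0-01,-01-1,00---
  6 | --110,-0-10,-011-,00---
  7 | -01-1,-011-,00---
  8 | 0-000  (sole → essential)
  11 | 0-011  (sole → essential)
  14 | --110  (sole → essential)
  17 | -0-01,1--01
  18 | -0-10,1--10
  21 | -0-01,-01-1,1--01,1-1-1
  22 | --110,-0-10,-011-,1--10,1-11-
  23 | -01-1,-011-,1-1-1,1-11-
  25 | 1--01  (sole → essential)
  26 | 1--10  (sole → essential)
  28 | 111--  (sole → essential)
  29 | 1--01,1-1-1,111--
  30 | --110,1--10,1-11-,111--
  31 | 1-1-1,1-11-,111--
Essential prime implicants: --110, 0-000, 0-011, 00---, 1--01, 1--10, 111--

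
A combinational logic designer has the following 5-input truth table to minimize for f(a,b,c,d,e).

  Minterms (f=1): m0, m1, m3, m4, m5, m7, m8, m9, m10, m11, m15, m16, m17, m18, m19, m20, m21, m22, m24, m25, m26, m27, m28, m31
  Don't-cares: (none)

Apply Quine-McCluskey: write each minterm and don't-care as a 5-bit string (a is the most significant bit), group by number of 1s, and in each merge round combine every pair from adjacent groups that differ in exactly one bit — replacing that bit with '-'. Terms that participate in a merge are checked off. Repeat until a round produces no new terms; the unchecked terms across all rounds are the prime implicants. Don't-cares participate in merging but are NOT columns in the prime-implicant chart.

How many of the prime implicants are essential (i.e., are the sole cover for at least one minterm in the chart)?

5

[col 0] 00000*, 00001*, 00011*, 00100*, 00101*, 00111*, 01000*, 01001*, 01010*, 01011*, 01111*, 10000*, 10001*, 10010*, 10011*, 10100*, 10101*, 10110*, 11000*, 11001*, 11010*, 11011*, 11100*, 11111*
[col 1] -0000*, -0001*, -0011*, -0100*, -0101*, -1000*, -1001*, -1010*, -1011*, -1111*, 0-000*, 0-001*, 0-011*, 0-111*, 00-00*, 00-01*, 00-11*, 000-1*, 0000-*, 001-1*, 0010-*, 01-11*, 010-0*, 010-1*, 0100-*, 0101-*, 1-000*, 1-001*, 1-010*, 1-011*, 1-100*, 10-00*, 10-01*, 10-10*, 100-0*, 100-1*, 1000-*, 1001-*, 101-0*, 1010-*, 11-00*, 11-11*, 110-0*, 110-1*, 1100-*, 1101-*
[col 2] --000*, --001*, --011*, -0-00*, -0-01*, -00-1*, -000-*, -010-*, -1-11, -10-0*, -10-1*, -100-*, -101-*, 0--11, 0-0-1*, 0-00-*, 00--1, 00-0-*, 010--*, 1--00, 1-0-0*, 1-0-1*, 1-00-*, 1-01-*, 10--0, 10-0-*, 100--*, 110--*
[col 3] --0-1, --00-, -0-0-, -10--, 1-0--
Prime implicants: --0-1, --00-, -0-0-, -1-11, -10--, 0--11, 00--1, 1--00, 1-0--, 10--0
PI chart (minterm → PIs covering it):
  0 | --00-,-0-0-
  1 | --0-1,--00-,-0-0-,00--1
  3 | --0-1,0--11,00--1
  4 | -0-0-  (sole → essential)
  5 | -0-0-,00--1
  7 | 0--11,00--1
  8 | --00-,-10--
  9 | --0-1,--00-,-10--
  10 | -10--  (sole → essential)
  11 | --0-1,-1-11,-10--,0--11
  15 | -1-11,0--11
  16 | --00-,-0-0-,1--00,1-0--,10--0
  17 | --0-1,--00-,-0-0-,1-0--
  18 | 1-0--,10--0
  19 | --0-1,1-0--
  20 | -0-0-,1--00,10--0
  21 | -0-0-  (sole → essential)
  22 | 10--0  (sole → essential)
  24 | --00-,-10--,1--00,1-0--
  25 | --0-1,--00-,-10--,1-0--
  26 | -10--,1-0--
  27 | --0-1,-1-11,-10--,1-0--
  28 | 1--00  (sole → essential)
  31 | -1-11  (sole → essential)
Essential prime implicants: -0-0-, -1-11, -10--, 1--00, 10--0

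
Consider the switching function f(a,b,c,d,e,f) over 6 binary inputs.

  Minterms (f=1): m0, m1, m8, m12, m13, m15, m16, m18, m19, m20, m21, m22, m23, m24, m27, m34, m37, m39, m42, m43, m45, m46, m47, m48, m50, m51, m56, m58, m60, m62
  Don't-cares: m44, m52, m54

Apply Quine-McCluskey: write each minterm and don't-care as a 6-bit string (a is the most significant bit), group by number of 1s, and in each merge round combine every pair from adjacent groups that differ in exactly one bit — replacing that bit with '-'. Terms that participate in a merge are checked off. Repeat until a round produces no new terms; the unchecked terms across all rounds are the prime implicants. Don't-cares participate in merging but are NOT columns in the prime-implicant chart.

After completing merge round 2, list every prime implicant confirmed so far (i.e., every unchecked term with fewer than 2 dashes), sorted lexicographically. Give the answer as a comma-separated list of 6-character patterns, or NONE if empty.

Round 0: 000000✓ 000001✓ 001000✓ 001100✓ 001101✓ 001111✓ 010000✓ 010010✓ 010011✓ 010100✓ 010101✓ 010110✓ 010111✓ 011000✓ 011011✓ 100010✓ 100101✓ 100111✓ 101010✓ 101011✓ 101100✓ 101101✓ 101110✓ 101111✓ 110000✓ 110010✓ 110011✓ 110100✓ 110110✓ 111000✓ 111010✓ 111100✓ 111110✓
Round 1: -01100✓ -01101✓ -01111✓ -10000✓ -10010✓ -10011✓ -10100✓ -10110✓ -11000✓ 0-0000✓ 0-1000✓ 00-000✓ 00000- 001-00 0011-1✓ 00110-✓ 01-000✓ 01-011 010-00✓ 010-10✓ 010-11✓ 0100-0✓ 01001-✓ 0101-0✓ 0101-1✓ 01010-✓ 01011-✓ 1-0010✓ 1-1010✓ 1-1100✓ 1-1110✓ 10-010✓ 10-101✓ 10-111✓ 1001-1✓ 101-10✓ 101-11✓ 10101-✓ 1011-0✓ 1011-1✓ 10110-✓ 10111-✓ 11-000✓ 11-010✓ 11-100✓ 11-110✓ 110-00✓ 110-10✓ 1100-0✓ 11001-✓ 1101-0✓ 111-00✓ 111-10✓ 1110-0✓ 1111-0✓
Round 2: -011-1 -0110- -1-000 -10-00✓ -10-10✓ -100-0✓ -1001- -101-0✓ 0--000 010--0✓ 010-1- 0101-- 1--010 1-1-10 1-11-0 10-1-1 101-1- 1011-- 11--00✓ 11--10✓ 11-0-0✓ 11-1-0✓ 110--0✓ 111--0✓
Round 3: -10--0 11---0
PIs = {-011-1, -0110-, -1-000, -10--0, -1001-, 0--000, 00000-, 001-00, 01-011, 010-1-, 0101--, 1--010, 1-1-10, 1-11-0, 10-1-1, 101-1-, 1011--, 11---0}

00000-, 001-00, 01-011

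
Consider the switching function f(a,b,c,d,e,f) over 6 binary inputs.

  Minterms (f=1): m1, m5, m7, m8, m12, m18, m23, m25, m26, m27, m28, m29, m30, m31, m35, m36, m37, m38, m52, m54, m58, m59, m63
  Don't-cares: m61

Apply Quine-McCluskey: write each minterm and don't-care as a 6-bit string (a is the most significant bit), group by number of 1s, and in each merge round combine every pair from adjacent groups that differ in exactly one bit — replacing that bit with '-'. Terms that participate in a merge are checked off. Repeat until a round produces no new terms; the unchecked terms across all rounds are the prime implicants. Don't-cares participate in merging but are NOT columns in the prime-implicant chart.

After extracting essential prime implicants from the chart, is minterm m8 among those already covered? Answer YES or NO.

YES

size-2^0 implicants → 000001(✓)  000101(✓)  000111(✓)  001000(✓)  001100(✓)  010010(✓)  010111(✓)  011001(✓)  011010(✓)  011011(✓)  011100(✓)  011101(✓)  011110(✓)  011111(✓)  100011  100100(✓)  100101(✓)  100110(✓)  110100(✓)  110110(✓)  111010(✓)  111011(✓)  111101(✓)  111111(✓)
size-2^1 implicants → -00101  -11010(✓)  -11011(✓)  -11101(✓)  -11111(✓)  0-0111  0-1100  000-01  0001-1  001-00  01-010  01-111  011-01(✓)  011-10(✓)  011-11(✓)  0110-1(✓)  01101-(✓)  0111-0(✓)  0111-1(✓)  01110-(✓)  01111-(✓)  1-0100(✓)  1-0110(✓)  1001-0(✓)  10010-  1101-0(✓)  111-11(✓)  11101-(✓)  1111-1(✓)
size-2^2 implicants → -11-11  -1101-  -111-1  011--1  011-1-  0111--  1-01-0
Unchecked terms (primes): -00101, -11-11, -1101-, -111-1, 0-0111, 0-1100, 000-01, 0001-1, 001-00, 01-010, 01-111, 011--1, 011-1-, 0111--, 1-01-0, 100011, 10010-
Minterm coverage:
  m1 ⊆ 000-01 [E]
  m5 ⊆ -00101,000-01,0001-1
  m7 ⊆ 0-0111,0001-1
  m8 ⊆ 001-00 [E]
  m12 ⊆ 0-1100,001-00
  m18 ⊆ 01-010 [E]
  m23 ⊆ 0-0111,01-111
  m25 ⊆ 011--1 [E]
  m26 ⊆ -1101-,01-010,011-1-
  m27 ⊆ -11-11,-1101-,011--1,011-1-
  m28 ⊆ 0-1100,0111--
  m29 ⊆ -111-1,011--1,0111--
  m30 ⊆ 011-1-,0111--
  m31 ⊆ -11-11,-111-1,01-111,011--1,011-1-,0111--
  m35 ⊆ 100011 [E]
  m36 ⊆ 1-01-0,10010-
  m37 ⊆ -00101,10010-
  m38 ⊆ 1-01-0 [E]
  m52 ⊆ 1-01-0 [E]
  m54 ⊆ 1-01-0 [E]
  m58 ⊆ -1101- [E]
  m59 ⊆ -11-11,-1101-
  m63 ⊆ -11-11,-111-1
E = {-1101-, 000-01, 001-00, 01-010, 011--1, 1-01-0, 100011}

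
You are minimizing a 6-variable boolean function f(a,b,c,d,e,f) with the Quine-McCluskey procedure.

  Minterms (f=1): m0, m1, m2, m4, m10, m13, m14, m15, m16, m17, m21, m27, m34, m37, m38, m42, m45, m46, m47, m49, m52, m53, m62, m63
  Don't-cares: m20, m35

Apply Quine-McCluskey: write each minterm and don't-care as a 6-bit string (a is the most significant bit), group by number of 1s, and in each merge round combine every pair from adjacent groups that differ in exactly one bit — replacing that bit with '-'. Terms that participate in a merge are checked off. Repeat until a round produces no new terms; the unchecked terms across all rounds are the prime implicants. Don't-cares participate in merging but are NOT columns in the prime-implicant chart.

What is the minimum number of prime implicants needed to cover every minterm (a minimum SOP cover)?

11

[col 0] 000000*, 000001*, 000010*, 000100*, 001010*, 001101*, 001110*, 001111*, 010000*, 010001*, 010100*, 010101*, 011011, 100010*, 100011*, 100101*, 100110*, 101010*, 101101*, 101110*, 101111*, 110001*, 110100*, 110101*, 111110*, 111111*
[col 1] -00010*, -01010*, -01101*, -01110*, -01111*, -10001*, -10100*, -10101*, 0-0000*, 0-0001*, 0-0100*, 00-010*, 000-00*, 0000-0, 00000-*, 001-10*, 0011-1*, 00111-*, 010-00*, 010-01*, 01000-*, 01010-*, 1-0101, 1-1110*, 1-1111*, 10-010*, 10-101, 10-110*, 100-10*, 10001-, 101-10*, 1011-1*, 10111-*, 110-01*, 11010-*, 11111-*
[col 2] -0-010, -01-10, -011-1, -0111-, -10-01, -1010-, 0-0-00, 0-000-, 010-0-, 1-111-, 10--10
Prime implicants: -0-010, -01-10, -011-1, -0111-, -10-01, -1010-, 0-0-00, 0-000-, 0000-0, 010-0-, 011011, 1-0101, 1-111-, 10--10, 10-101, 10001-
PI chart (minterm → PIs covering it):
  0 | 0-0-00,0-000-,0000-0
  1 | 0-000-  (sole → essential)
  2 | -0-010,0000-0
  4 | 0-0-00  (sole → essential)
  10 | -0-010,-01-10
  13 | -011-1  (sole → essential)
  14 | -01-10,-0111-
  15 | -011-1,-0111-
  16 | 0-0-00,0-000-,010-0-
  17 | -10-01,0-000-,010-0-
  21 | -10-01,-1010-,010-0-
  27 | 011011  (sole → essential)
  34 | -0-010,10--10,10001-
  37 | 1-0101,10-101
  38 | 10--10  (sole → essential)
  42 | -0-010,-01-10,10--10
  45 | -011-1,10-101
  46 | -01-10,-0111-,1-111-,10--10
  47 | -011-1,-0111-,1-111-
  49 | -10-01  (sole → essential)
  52 | -1010-  (sole → essential)
  53 | -10-01,-1010-,1-0101
  62 | 1-111-  (sole → essential)
  63 | 1-111-  (sole → essential)
Essential prime implicants: -011-1, -10-01, -1010-, 0-0-00, 0-000-, 011011, 1-111-, 10--10
Petrick residual → -0-010, -01-10, 1-0101
Minimum SOP uses 11 PIs: b'd'ef' + b'cef' + b'cdf + bc'e'f + bc'de' + a'c'e'f' + a'c'd'e' + a'bcd'ef + ac'de'f + acde + ab'ef'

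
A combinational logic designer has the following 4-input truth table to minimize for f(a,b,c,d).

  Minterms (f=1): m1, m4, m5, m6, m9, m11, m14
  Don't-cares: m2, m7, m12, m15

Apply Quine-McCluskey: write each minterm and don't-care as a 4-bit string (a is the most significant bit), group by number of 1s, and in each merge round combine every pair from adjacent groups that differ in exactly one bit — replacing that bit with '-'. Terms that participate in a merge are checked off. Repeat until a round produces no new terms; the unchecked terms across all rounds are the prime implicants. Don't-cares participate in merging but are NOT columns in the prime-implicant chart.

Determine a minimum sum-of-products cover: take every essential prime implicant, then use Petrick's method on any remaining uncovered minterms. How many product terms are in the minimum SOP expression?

3

Round 0: 0001✓ 0010✓ 0100✓ 0101✓ 0110✓ 0111✓ 1001✓ 1011✓ 1100✓ 1110✓ 1111✓
Round 1: -001 -100✓ -110✓ -111✓ 0-01 0-10 01-0✓ 01-1✓ 010-✓ 011-✓ 1-11 10-1 11-0✓ 111-✓
Round 2: -1-0 -11- 01--
PIs = {-001, -1-0, -11-, 0-01, 0-10, 01--, 1-11, 10-1}
Coverage chart:
  m1: -001,0-01
  m4: -1-0,01--
  m5: 0-01,01--
  m6: -1-0,-11-,0-10,01--
  m9: -001,10-1
  m11: 1-11,10-1
  m14: -1-0,-11-
(no essential prime implicants)
Petrick residual → -1-0, 0-01, 10-1
Min cover (3 terms): bd' + a'c'd + ab'd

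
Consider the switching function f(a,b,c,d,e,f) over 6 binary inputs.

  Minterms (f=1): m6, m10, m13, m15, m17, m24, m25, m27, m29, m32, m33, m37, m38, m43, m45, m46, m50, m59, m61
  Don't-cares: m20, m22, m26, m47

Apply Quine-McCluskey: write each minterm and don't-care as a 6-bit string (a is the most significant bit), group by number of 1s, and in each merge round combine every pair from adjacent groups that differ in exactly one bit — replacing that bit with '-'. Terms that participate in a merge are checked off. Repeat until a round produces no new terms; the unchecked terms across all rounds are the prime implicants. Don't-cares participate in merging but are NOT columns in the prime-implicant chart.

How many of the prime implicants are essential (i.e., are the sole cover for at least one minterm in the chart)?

Round 0: 000110✓ 001010✓ 001101✓ 001111✓ 010001✓ 010100✓ 010110✓ 011000✓ 011001✓ 011010✓ 011011✓ 011101✓ 100000✓ 100001✓ 100101✓ 100110✓ 101011✓ 101101✓ 101110✓ 101111✓ 110010 111011✓ 111101✓
Round 1: -00110 -01101✓ -01111✓ -11011 -11101✓ 0-0110 0-1010 0-1101✓ 0011-1✓ 01-001 0101-0 011-01 0110-0✓ 0110-1✓ 01100-✓ 01101-✓ 1-1011 1-1101✓ 10-101 10-110 100-01 10000- 101-11 1011-1✓ 10111-
Round 2: --1101 -011-1 0110--
PIs = {--1101, -00110, -011-1, -11011, 0-0110, 0-1010, 01-001, 0101-0, 011-01, 0110--, 1-1011, 10-101, 10-110, 100-01, 10000-, 101-11, 10111-, 110010}
Coverage chart:
  m6: -00110,0-0110
  m10: 0-1010 ←essential
  m13: --1101,-011-1
  m15: -011-1 ←essential
  m17: 01-001 ←essential
  m24: 0110-- ←essential
  m25: 01-001,011-01,0110--
  m27: -11011,0110--
  m29: --1101,011-01
  m32: 10000- ←essential
  m33: 100-01,10000-
  m37: 10-101,100-01
  m38: -00110,10-110
  m43: 1-1011,101-11
  m45: --1101,-011-1,10-101
  m46: 10-110,10111-
  m50: 110010 ←essential
  m59: -11011,1-1011
  m61: --1101 ←essential
Essential: --1101, -011-1, 0-1010, 01-001, 0110--, 10000-, 110010

7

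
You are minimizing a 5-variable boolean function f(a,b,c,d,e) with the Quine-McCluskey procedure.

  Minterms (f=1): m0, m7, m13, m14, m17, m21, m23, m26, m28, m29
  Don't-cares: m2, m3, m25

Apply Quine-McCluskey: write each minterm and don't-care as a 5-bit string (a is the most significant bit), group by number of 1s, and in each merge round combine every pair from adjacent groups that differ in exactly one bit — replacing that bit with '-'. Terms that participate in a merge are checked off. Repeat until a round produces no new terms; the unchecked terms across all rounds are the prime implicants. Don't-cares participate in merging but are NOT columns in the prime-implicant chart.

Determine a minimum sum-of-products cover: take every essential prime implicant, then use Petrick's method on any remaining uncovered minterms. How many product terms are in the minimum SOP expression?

[col 0] 00000*, 00010*, 00011*, 00111*, 01101*, 01110, 10001*, 10101*, 10111*, 11001*, 11010, 11100*, 11101*
[col 1] -0111, -1101, 00-11, 000-0, 0001-, 1-001*, 1-101*, 10-01*, 101-1, 11-01*, 1110-
[col 2] 1--01
Prime implicants: -0111, -1101, 00-11, 000-0, 0001-, 01110, 1--01, 101-1, 11010, 1110-
PI chart (minterm → PIs covering it):
  0 | 000-0  (sole → essential)
  7 | -0111,00-11
  13 | -1101  (sole → essential)
  14 | 01110  (sole → essential)
  17 | 1--01  (sole → essential)
  21 | 1--01,101-1
  23 | -0111,101-1
  26 | 11010  (sole → essential)
  28 | 1110-  (sole → essential)
  29 | -1101,1--01,1110-
Essential prime implicants: -1101, 000-0, 01110, 1--01, 11010, 1110-
Petrick residual → -0111
Minimum SOP uses 7 PIs: b'cde + bcd'e + a'b'c'e' + a'bcde' + ad'e + abc'de' + abcd'

7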